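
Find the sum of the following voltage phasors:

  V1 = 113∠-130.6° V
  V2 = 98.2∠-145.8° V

Step 1 — Convert each phasor to rectangular form:
  V1 = 113·(cos(-130.6°) + j·sin(-130.6°)) = -73.54 - j85.8 V
  V2 = 98.2·(cos(-145.8°) + j·sin(-145.8°)) = -81.22 - j55.2 V
Step 2 — Sum components: V_total = -154.8 - j141 V.
Step 3 — Convert to polar: |V_total| = 209.4 V, ∠V_total = -137.7°.

V_total = 209.4∠-137.7° V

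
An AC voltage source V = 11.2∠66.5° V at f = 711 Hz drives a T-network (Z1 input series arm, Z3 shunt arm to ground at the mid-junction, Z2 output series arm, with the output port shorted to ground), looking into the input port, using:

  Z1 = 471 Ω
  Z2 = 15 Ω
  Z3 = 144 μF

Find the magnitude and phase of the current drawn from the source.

Step 1 — Angular frequency: ω = 2π·f = 2π·711 = 4467 rad/s.
Step 2 — Component impedances:
  Z1: Z = R = 471 Ω
  Z2: Z = R = 15 Ω
  Z3: Z = 1/(jωC) = -j/(ω·C) = 0 - j1.554 Ω
Step 3 — With the output port shorted to ground, the output series arm Z2 runs from the junction to ground; the shunt arm Z3 also runs from the junction to ground. They appear in parallel: Z3 || Z2 = 0.1594 - j1.538 Ω.
Step 4 — Series with input arm Z1: Z_in = Z1 + (Z3 || Z2) = 471.2 - j1.538 Ω = 471.2∠-0.2° Ω.
Step 5 — Source phasor: V = 11.2∠66.5° V = 4.466 + j10.27 V.
Step 6 — Ohm's law: I = V / Z_total = (4.466 + j10.27) / (471.2 - j1.538) = 0.009407 + j0.02183 A.
Step 7 — Convert to polar: |I| = 0.02377 A, ∠I = 66.7°.

I = 0.02377∠66.7° A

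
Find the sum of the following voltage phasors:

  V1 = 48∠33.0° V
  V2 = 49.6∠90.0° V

Step 1 — Convert each phasor to rectangular form:
  V1 = 48·(cos(33.0°) + j·sin(33.0°)) = 40.26 + j26.14 V
  V2 = 49.6·(cos(90.0°) + j·sin(90.0°)) = 0 + j49.6 V
Step 2 — Sum components: V_total = 40.26 + j75.74 V.
Step 3 — Convert to polar: |V_total| = 85.78 V, ∠V_total = 62.0°.

V_total = 85.78∠62.0° V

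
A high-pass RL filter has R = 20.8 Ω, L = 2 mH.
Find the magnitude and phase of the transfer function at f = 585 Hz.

Step 1 — Angular frequency: ω = 2π·585 = 3676 rad/s.
Step 2 — Transfer function: H(jω) = jωL/(R + jωL).
Step 3 — Numerator jωL = j·7.351; denominator R + jωL = 20.8 + j7.351.
Step 4 — H = 0.111 + j0.3142.
Step 5 — Magnitude: |H| = 0.3332 (-9.5 dB); phase: φ = 70.5°.

|H| = 0.3332 (-9.5 dB), φ = 70.5°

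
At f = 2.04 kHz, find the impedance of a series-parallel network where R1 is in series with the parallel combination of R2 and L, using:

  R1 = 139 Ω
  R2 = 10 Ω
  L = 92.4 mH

Step 1 — Angular frequency: ω = 2π·f = 2π·2040 = 1.282e+04 rad/s.
Step 2 — Component impedances:
  R1: Z = R = 139 Ω
  R2: Z = R = 10 Ω
  L: Z = jωL = j·1.282e+04·0.0924 = 0 + j1184 Ω
Step 3 — Parallel branch: R2 || L = 1/(1/R2 + 1/L) = 9.999 + j0.08443 Ω.
Step 4 — Series with R1: Z_total = R1 + (R2 || L) = 149 + j0.08443 Ω = 149∠0.0° Ω.

Z = 149 + j0.08443 Ω = 149∠0.0° Ω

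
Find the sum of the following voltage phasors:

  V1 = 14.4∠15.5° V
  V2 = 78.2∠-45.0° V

Step 1 — Convert each phasor to rectangular form:
  V1 = 14.4·(cos(15.5°) + j·sin(15.5°)) = 13.88 + j3.848 V
  V2 = 78.2·(cos(-45.0°) + j·sin(-45.0°)) = 55.3 - j55.3 V
Step 2 — Sum components: V_total = 69.17 - j51.45 V.
Step 3 — Convert to polar: |V_total| = 86.21 V, ∠V_total = -36.6°.

V_total = 86.21∠-36.6° V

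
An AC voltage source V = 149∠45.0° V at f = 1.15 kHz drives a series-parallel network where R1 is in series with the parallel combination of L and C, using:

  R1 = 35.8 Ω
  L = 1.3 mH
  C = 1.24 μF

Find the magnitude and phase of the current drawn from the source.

Step 1 — Angular frequency: ω = 2π·f = 2π·1150 = 7226 rad/s.
Step 2 — Component impedances:
  R1: Z = R = 35.8 Ω
  L: Z = jωL = j·7226·0.0013 = 0 + j9.393 Ω
  C: Z = 1/(jωC) = -j/(ω·C) = 0 - j111.6 Ω
Step 3 — Parallel branch: L || C = 1/(1/L + 1/C) = 0 + j10.26 Ω.
Step 4 — Series with R1: Z_total = R1 + (L || C) = 35.8 + j10.26 Ω = 37.24∠16.0° Ω.
Step 5 — Source phasor: V = 149∠45.0° V = 105.4 + j105.4 V.
Step 6 — Ohm's law: I = V / Z_total = (105.4 + j105.4) / (35.8 + j10.26) = 3.499 + j1.941 A.
Step 7 — Convert to polar: |I| = 4.001 A, ∠I = 29.0°.

I = 4.001∠29.0° A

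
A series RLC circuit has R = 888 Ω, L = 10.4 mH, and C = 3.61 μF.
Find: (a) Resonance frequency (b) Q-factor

Step 1 — Resonance condition Im(Z)=0 gives ω₀ = 1/√(LC).
Step 2 — ω₀ = 1/√(0.0104·3.61e-06) = 5161 rad/s.
Step 3 — f₀ = ω₀/(2π) = 821.4 Hz.
Step 4 — Series Q: Q = ω₀L/R = 5161·0.0104/888 = 0.06044.

(a) f₀ = 821.4 Hz  (b) Q = 0.06044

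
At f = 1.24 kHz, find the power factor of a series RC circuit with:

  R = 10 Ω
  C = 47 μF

Step 1 — Angular frequency: ω = 2π·f = 2π·1240 = 7791 rad/s.
Step 2 — Component impedances:
  R: Z = R = 10 Ω
  C: Z = 1/(jωC) = -j/(ω·C) = 0 - j2.731 Ω
Step 3 — Series combination: Z_total = R + C = 10 - j2.731 Ω = 10.37∠-15.3° Ω.
Step 4 — Power factor: PF = cos(φ) = Re(Z)/|Z| = 10/10.366 = 0.9647.
Step 5 — Type: Im(Z) = -2.731 ⇒ leading (phase φ = -15.3°).

PF = 0.9647 (leading, φ = -15.3°)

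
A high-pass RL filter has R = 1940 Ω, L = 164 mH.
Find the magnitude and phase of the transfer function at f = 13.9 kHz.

Step 1 — Angular frequency: ω = 2π·1.39e+04 = 8.734e+04 rad/s.
Step 2 — Transfer function: H(jω) = jωL/(R + jωL).
Step 3 — Numerator jωL = j·1.432e+04; denominator R + jωL = 1940 + j1.432e+04.
Step 4 — H = 0.982 + j0.133.
Step 5 — Magnitude: |H| = 0.991 (-0.1 dB); phase: φ = 7.7°.

|H| = 0.991 (-0.1 dB), φ = 7.7°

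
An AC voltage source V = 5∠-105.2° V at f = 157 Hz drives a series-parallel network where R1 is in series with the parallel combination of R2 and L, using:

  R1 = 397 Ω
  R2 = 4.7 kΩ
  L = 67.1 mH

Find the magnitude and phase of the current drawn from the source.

Step 1 — Angular frequency: ω = 2π·f = 2π·157 = 986.5 rad/s.
Step 2 — Component impedances:
  R1: Z = R = 397 Ω
  R2: Z = R = 4700 Ω
  L: Z = jωL = j·986.5·0.0671 = 0 + j66.19 Ω
Step 3 — Parallel branch: R2 || L = 1/(1/R2 + 1/L) = 0.932 + j66.18 Ω.
Step 4 — Series with R1: Z_total = R1 + (R2 || L) = 397.9 + j66.18 Ω = 403.4∠9.4° Ω.
Step 5 — Source phasor: V = 5∠-105.2° V = -1.311 - j4.825 V.
Step 6 — Ohm's law: I = V / Z_total = (-1.311 - j4.825) / (397.9 + j66.18) = -0.005168 - j0.01127 A.
Step 7 — Convert to polar: |I| = 0.01239 A, ∠I = -114.6°.

I = 0.01239∠-114.6° A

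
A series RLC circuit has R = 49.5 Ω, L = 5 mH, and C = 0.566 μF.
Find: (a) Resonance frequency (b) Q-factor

Step 1 — Resonance condition Im(Z)=0 gives ω₀ = 1/√(LC).
Step 2 — ω₀ = 1/√(0.005·5.66e-07) = 1.88e+04 rad/s.
Step 3 — f₀ = ω₀/(2π) = 2992 Hz.
Step 4 — Series Q: Q = ω₀L/R = 1.88e+04·0.005/49.5 = 1.899.

(a) f₀ = 2992 Hz  (b) Q = 1.899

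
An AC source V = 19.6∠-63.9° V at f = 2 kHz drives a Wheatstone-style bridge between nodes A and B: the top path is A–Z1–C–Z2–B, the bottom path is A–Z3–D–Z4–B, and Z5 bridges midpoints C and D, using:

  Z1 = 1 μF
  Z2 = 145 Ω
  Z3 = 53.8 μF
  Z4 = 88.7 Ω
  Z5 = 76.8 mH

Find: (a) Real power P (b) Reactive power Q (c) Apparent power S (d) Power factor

Step 1 — Angular frequency: ω = 2π·f = 2π·2000 = 1.257e+04 rad/s.
Step 2 — Component impedances:
  Z1: Z = 1/(jωC) = -j/(ω·C) = 0 - j79.58 Ω
  Z2: Z = R = 145 Ω
  Z3: Z = 1/(jωC) = -j/(ω·C) = 0 - j1.479 Ω
  Z4: Z = R = 88.7 Ω
  Z5: Z = jωL = j·1.257e+04·0.0768 = 0 + j965.1 Ω
Step 3 — Bridge requires nodal analysis (the Z5 bridge couples midpoints C and D, so the two paths cannot be reduced to a simple series/parallel combination). Setting node B to ground and injecting 1 A at node A, the 3-node admittance system at A, C, D solves to V_A = Z_AB = 58.86 - j11.55 Ω = 59.98∠-11.1° Ω.
Step 4 — Source phasor: V = 19.6∠-63.9° V = 8.623 - j17.6 V.
Step 5 — Current: I = V / Z = 0.1976 - j0.2603 A = 0.3268∠-52.8° A.
Step 6 — Complex power: S = V·I* = 6.285 - j1.234 VA.
Step 7 — Real power: P = Re(S) = 6.285 W.
Step 8 — Reactive power: Q = Im(S) = -1.234 VAR.
Step 9 — Apparent power: |S| = 6.404 VA.
Step 10 — Power factor: PF = P/|S| = 0.9813 (leading).

(a) P = 6.285 W  (b) Q = -1.234 VAR  (c) S = 6.404 VA  (d) PF = 0.9813 (leading)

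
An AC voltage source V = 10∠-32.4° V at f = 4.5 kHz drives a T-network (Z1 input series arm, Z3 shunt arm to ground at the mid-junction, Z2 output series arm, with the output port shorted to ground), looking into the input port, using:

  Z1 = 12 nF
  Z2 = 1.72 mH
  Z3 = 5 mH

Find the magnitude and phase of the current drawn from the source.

Step 1 — Angular frequency: ω = 2π·f = 2π·4500 = 2.827e+04 rad/s.
Step 2 — Component impedances:
  Z1: Z = 1/(jωC) = -j/(ω·C) = 0 - j2947 Ω
  Z2: Z = jωL = j·2.827e+04·0.00172 = 0 + j48.63 Ω
  Z3: Z = jωL = j·2.827e+04·0.005 = 0 + j141.4 Ω
Step 3 — With the output port shorted to ground, the output series arm Z2 runs from the junction to ground; the shunt arm Z3 also runs from the junction to ground. They appear in parallel: Z3 || Z2 = 0 + j36.18 Ω.
Step 4 — Series with input arm Z1: Z_in = Z1 + (Z3 || Z2) = 0 - j2911 Ω = 2911∠-90.0° Ω.
Step 5 — Source phasor: V = 10∠-32.4° V = 8.443 - j5.358 V.
Step 6 — Ohm's law: I = V / Z_total = (8.443 - j5.358) / (0 - j2911) = 0.001841 + j0.0029 A.
Step 7 — Convert to polar: |I| = 0.003435 A, ∠I = 57.6°.

I = 0.003435∠57.6° A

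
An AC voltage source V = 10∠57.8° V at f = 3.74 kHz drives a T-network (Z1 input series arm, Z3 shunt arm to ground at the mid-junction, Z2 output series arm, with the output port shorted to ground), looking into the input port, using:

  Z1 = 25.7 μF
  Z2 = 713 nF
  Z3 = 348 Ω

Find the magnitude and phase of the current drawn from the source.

Step 1 — Angular frequency: ω = 2π·f = 2π·3740 = 2.35e+04 rad/s.
Step 2 — Component impedances:
  Z1: Z = 1/(jωC) = -j/(ω·C) = 0 - j1.656 Ω
  Z2: Z = 1/(jωC) = -j/(ω·C) = 0 - j59.68 Ω
  Z3: Z = R = 348 Ω
Step 3 — With the output port shorted to ground, the output series arm Z2 runs from the junction to ground; the shunt arm Z3 also runs from the junction to ground. They appear in parallel: Z3 || Z2 = 9.944 - j57.98 Ω.
Step 4 — Series with input arm Z1: Z_in = Z1 + (Z3 || Z2) = 9.944 - j59.63 Ω = 60.46∠-80.5° Ω.
Step 5 — Source phasor: V = 10∠57.8° V = 5.329 + j8.462 V.
Step 6 — Ohm's law: I = V / Z_total = (5.329 + j8.462) / (9.944 - j59.63) = -0.1236 + j0.11 A.
Step 7 — Convert to polar: |I| = 0.1654 A, ∠I = 138.3°.

I = 0.1654∠138.3° A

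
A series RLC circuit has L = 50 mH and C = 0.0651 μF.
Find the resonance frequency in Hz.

Step 1 — Resonance condition Im(Z)=0 gives ω₀ = 1/√(LC).
Step 2 — ω₀ = 1/√(0.05·6.51e-08) = 1.753e+04 rad/s.
Step 3 — f₀ = ω₀/(2π) = 2790 Hz.

f₀ = 2790 Hz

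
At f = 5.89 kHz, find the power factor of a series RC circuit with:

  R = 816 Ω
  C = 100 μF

Step 1 — Angular frequency: ω = 2π·f = 2π·5890 = 3.701e+04 rad/s.
Step 2 — Component impedances:
  R: Z = R = 816 Ω
  C: Z = 1/(jωC) = -j/(ω·C) = 0 - j0.2702 Ω
Step 3 — Series combination: Z_total = R + C = 816 - j0.2702 Ω = 816∠-0.0° Ω.
Step 4 — Power factor: PF = cos(φ) = Re(Z)/|Z| = 816/816 = 1.
Step 5 — Type: Im(Z) = -0.2702 ⇒ leading (phase φ = -0.0°).

PF = 1 (leading, φ = -0.0°)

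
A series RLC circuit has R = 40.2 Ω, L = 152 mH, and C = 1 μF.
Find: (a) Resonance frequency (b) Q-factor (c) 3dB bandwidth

Step 1 — Resonance: ω₀ = 1/√(LC) = 1/√(0.152·1e-06) = 2565 rad/s.
Step 2 — f₀ = ω₀/(2π) = 408.2 Hz.
Step 3 — Series Q: Q = ω₀L/R = 2565·0.152/40.2 = 9.698.
Step 4 — Bandwidth: Δω = ω₀/Q = 264.5 rad/s; BW = Δω/(2π) = 42.09 Hz.

(a) f₀ = 408.2 Hz  (b) Q = 9.698  (c) BW = 42.09 Hz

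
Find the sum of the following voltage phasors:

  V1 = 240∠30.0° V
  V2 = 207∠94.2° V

Step 1 — Convert each phasor to rectangular form:
  V1 = 240·(cos(30.0°) + j·sin(30.0°)) = 207.8 + j120 V
  V2 = 207·(cos(94.2°) + j·sin(94.2°)) = -15.16 + j206.4 V
Step 2 — Sum components: V_total = 192.7 + j326.4 V.
Step 3 — Convert to polar: |V_total| = 379.1 V, ∠V_total = 59.4°.

V_total = 379.1∠59.4° V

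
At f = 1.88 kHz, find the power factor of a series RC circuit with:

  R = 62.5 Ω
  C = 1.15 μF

Step 1 — Angular frequency: ω = 2π·f = 2π·1880 = 1.181e+04 rad/s.
Step 2 — Component impedances:
  R: Z = R = 62.5 Ω
  C: Z = 1/(jωC) = -j/(ω·C) = 0 - j73.61 Ω
Step 3 — Series combination: Z_total = R + C = 62.5 - j73.61 Ω = 96.57∠-49.7° Ω.
Step 4 — Power factor: PF = cos(φ) = Re(Z)/|Z| = 62.5/96.57 = 0.6472.
Step 5 — Type: Im(Z) = -73.61 ⇒ leading (phase φ = -49.7°).

PF = 0.6472 (leading, φ = -49.7°)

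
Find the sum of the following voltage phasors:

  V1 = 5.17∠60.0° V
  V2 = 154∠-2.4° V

Step 1 — Convert each phasor to rectangular form:
  V1 = 5.17·(cos(60.0°) + j·sin(60.0°)) = 2.585 + j4.477 V
  V2 = 154·(cos(-2.4°) + j·sin(-2.4°)) = 153.9 - j6.449 V
Step 2 — Sum components: V_total = 156.4 - j1.971 V.
Step 3 — Convert to polar: |V_total| = 156.5 V, ∠V_total = -0.7°.

V_total = 156.5∠-0.7° V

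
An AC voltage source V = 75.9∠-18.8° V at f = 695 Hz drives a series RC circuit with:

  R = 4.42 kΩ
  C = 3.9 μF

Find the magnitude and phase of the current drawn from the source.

Step 1 — Angular frequency: ω = 2π·f = 2π·695 = 4367 rad/s.
Step 2 — Component impedances:
  R: Z = R = 4420 Ω
  C: Z = 1/(jωC) = -j/(ω·C) = 0 - j58.72 Ω
Step 3 — Series combination: Z_total = R + C = 4420 - j58.72 Ω = 4420∠-0.8° Ω.
Step 4 — Source phasor: V = 75.9∠-18.8° V = 71.85 - j24.46 V.
Step 5 — Ohm's law: I = V / Z_total = (71.85 - j24.46) / (4420 - j58.72) = 0.01633 - j0.005317 A.
Step 6 — Convert to polar: |I| = 0.01717 A, ∠I = -18.0°.

I = 0.01717∠-18.0° A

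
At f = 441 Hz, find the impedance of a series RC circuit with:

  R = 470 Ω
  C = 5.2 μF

Step 1 — Angular frequency: ω = 2π·f = 2π·441 = 2771 rad/s.
Step 2 — Component impedances:
  R: Z = R = 470 Ω
  C: Z = 1/(jωC) = -j/(ω·C) = 0 - j69.4 Ω
Step 3 — Series combination: Z_total = R + C = 470 - j69.4 Ω = 475.1∠-8.4° Ω.

Z = 470 - j69.4 Ω = 475.1∠-8.4° Ω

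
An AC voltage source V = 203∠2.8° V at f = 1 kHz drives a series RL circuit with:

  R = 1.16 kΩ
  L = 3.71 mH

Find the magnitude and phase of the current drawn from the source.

Step 1 — Angular frequency: ω = 2π·f = 2π·1000 = 6283 rad/s.
Step 2 — Component impedances:
  R: Z = R = 1160 Ω
  L: Z = jωL = j·6283·0.00371 = 0 + j23.31 Ω
Step 3 — Series combination: Z_total = R + L = 1160 + j23.31 Ω = 1160∠1.2° Ω.
Step 4 — Source phasor: V = 203∠2.8° V = 202.8 + j9.917 V.
Step 5 — Ohm's law: I = V / Z_total = (202.8 + j9.917) / (1160 + j23.31) = 0.1749 + j0.005034 A.
Step 6 — Convert to polar: |I| = 0.175 A, ∠I = 1.6°.

I = 0.175∠1.6° A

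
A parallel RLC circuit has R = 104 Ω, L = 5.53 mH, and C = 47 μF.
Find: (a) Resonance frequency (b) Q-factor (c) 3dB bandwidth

Step 1 — Resonance: ω₀ = 1/√(LC) = 1/√(0.00553·4.7e-05) = 1962 rad/s.
Step 2 — f₀ = ω₀/(2π) = 312.2 Hz.
Step 3 — Parallel Q: Q = R/(ω₀L) = 104/(1962·0.00553) = 9.588.
Step 4 — Bandwidth: Δω = ω₀/Q = 204.6 rad/s; BW = Δω/(2π) = 32.56 Hz.

(a) f₀ = 312.2 Hz  (b) Q = 9.588  (c) BW = 32.56 Hz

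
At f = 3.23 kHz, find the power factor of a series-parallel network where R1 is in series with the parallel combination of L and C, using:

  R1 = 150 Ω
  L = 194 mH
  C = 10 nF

Step 1 — Angular frequency: ω = 2π·f = 2π·3230 = 2.029e+04 rad/s.
Step 2 — Component impedances:
  R1: Z = R = 150 Ω
  L: Z = jωL = j·2.029e+04·0.194 = 0 + j3937 Ω
  C: Z = 1/(jωC) = -j/(ω·C) = 0 - j4927 Ω
Step 3 — Parallel branch: L || C = 1/(1/L + 1/C) = 0 + j1.959e+04 Ω.
Step 4 — Series with R1: Z_total = R1 + (L || C) = 150 + j1.959e+04 Ω = 1.959e+04∠89.6° Ω.
Step 5 — Power factor: PF = cos(φ) = Re(Z)/|Z| = 150/19592 = 0.007656.
Step 6 — Type: Im(Z) = 1.959e+04 ⇒ lagging (phase φ = 89.6°).

PF = 0.007656 (lagging, φ = 89.6°)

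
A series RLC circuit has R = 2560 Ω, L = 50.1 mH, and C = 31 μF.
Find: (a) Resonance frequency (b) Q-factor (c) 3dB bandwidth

Step 1 — Resonance: ω₀ = 1/√(LC) = 1/√(0.0501·3.1e-05) = 802.4 rad/s.
Step 2 — f₀ = ω₀/(2π) = 127.7 Hz.
Step 3 — Series Q: Q = ω₀L/R = 802.4·0.0501/2560 = 0.0157.
Step 4 — Bandwidth: Δω = ω₀/Q = 5.11e+04 rad/s; BW = Δω/(2π) = 8132 Hz.

(a) f₀ = 127.7 Hz  (b) Q = 0.0157  (c) BW = 8132 Hz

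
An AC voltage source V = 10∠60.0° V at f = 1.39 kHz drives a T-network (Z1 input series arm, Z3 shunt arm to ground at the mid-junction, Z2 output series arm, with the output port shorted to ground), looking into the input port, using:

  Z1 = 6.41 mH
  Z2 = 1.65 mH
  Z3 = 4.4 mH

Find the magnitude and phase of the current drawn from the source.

Step 1 — Angular frequency: ω = 2π·f = 2π·1390 = 8734 rad/s.
Step 2 — Component impedances:
  Z1: Z = jωL = j·8734·0.00641 = 0 + j55.98 Ω
  Z2: Z = jωL = j·8734·0.00165 = 0 + j14.41 Ω
  Z3: Z = jωL = j·8734·0.0044 = 0 + j38.43 Ω
Step 3 — With the output port shorted to ground, the output series arm Z2 runs from the junction to ground; the shunt arm Z3 also runs from the junction to ground. They appear in parallel: Z3 || Z2 = 0 + j10.48 Ω.
Step 4 — Series with input arm Z1: Z_in = Z1 + (Z3 || Z2) = 0 + j66.46 Ω = 66.46∠90.0° Ω.
Step 5 — Source phasor: V = 10∠60.0° V = 5 + j8.66 V.
Step 6 — Ohm's law: I = V / Z_total = (5 + j8.66) / (0 + j66.46) = 0.1303 - j0.07523 A.
Step 7 — Convert to polar: |I| = 0.1505 A, ∠I = -30.0°.

I = 0.1505∠-30.0° A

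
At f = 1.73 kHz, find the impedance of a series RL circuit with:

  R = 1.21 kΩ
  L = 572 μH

Step 1 — Angular frequency: ω = 2π·f = 2π·1730 = 1.087e+04 rad/s.
Step 2 — Component impedances:
  R: Z = R = 1210 Ω
  L: Z = jωL = j·1.087e+04·0.000572 = 0 + j6.218 Ω
Step 3 — Series combination: Z_total = R + L = 1210 + j6.218 Ω = 1210∠0.3° Ω.

Z = 1210 + j6.218 Ω = 1210∠0.3° Ω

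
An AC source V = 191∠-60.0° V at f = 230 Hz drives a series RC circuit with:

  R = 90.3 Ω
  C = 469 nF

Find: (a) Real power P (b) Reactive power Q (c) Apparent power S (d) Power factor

Step 1 — Angular frequency: ω = 2π·f = 2π·230 = 1445 rad/s.
Step 2 — Component impedances:
  R: Z = R = 90.3 Ω
  C: Z = 1/(jωC) = -j/(ω·C) = 0 - j1475 Ω
Step 3 — Series combination: Z_total = R + C = 90.3 - j1475 Ω = 1478∠-86.5° Ω.
Step 4 — Source phasor: V = 191∠-60.0° V = 95.5 - j165.4 V.
Step 5 — Current: I = V / Z = 0.1156 + j0.05765 A = 0.1292∠26.5° A.
Step 6 — Complex power: S = V·I* = 1.508 - j24.63 VA.
Step 7 — Real power: P = Re(S) = 1.508 W.
Step 8 — Reactive power: Q = Im(S) = -24.63 VAR.
Step 9 — Apparent power: |S| = 24.68 VA.
Step 10 — Power factor: PF = P/|S| = 0.06109 (leading).

(a) P = 1.508 W  (b) Q = -24.63 VAR  (c) S = 24.68 VA  (d) PF = 0.06109 (leading)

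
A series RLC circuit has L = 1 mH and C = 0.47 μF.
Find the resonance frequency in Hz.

Step 1 — Resonance condition Im(Z)=0 gives ω₀ = 1/√(LC).
Step 2 — ω₀ = 1/√(0.001·4.7e-07) = 4.613e+04 rad/s.
Step 3 — f₀ = ω₀/(2π) = 7341 Hz.

f₀ = 7341 Hz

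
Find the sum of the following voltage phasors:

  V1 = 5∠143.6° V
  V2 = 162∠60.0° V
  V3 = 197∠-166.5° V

Step 1 — Convert each phasor to rectangular form:
  V1 = 5·(cos(143.6°) + j·sin(143.6°)) = -4.024 + j2.967 V
  V2 = 162·(cos(60.0°) + j·sin(60.0°)) = 81 + j140.3 V
  V3 = 197·(cos(-166.5°) + j·sin(-166.5°)) = -191.6 - j45.99 V
Step 2 — Sum components: V_total = -114.6 + j97.27 V.
Step 3 — Convert to polar: |V_total| = 150.3 V, ∠V_total = 139.7°.

V_total = 150.3∠139.7° V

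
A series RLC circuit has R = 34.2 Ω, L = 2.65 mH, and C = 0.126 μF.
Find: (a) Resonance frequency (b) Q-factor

Step 1 — Resonance condition Im(Z)=0 gives ω₀ = 1/√(LC).
Step 2 — ω₀ = 1/√(0.00265·1.26e-07) = 5.473e+04 rad/s.
Step 3 — f₀ = ω₀/(2π) = 8710 Hz.
Step 4 — Series Q: Q = ω₀L/R = 5.473e+04·0.00265/34.2 = 4.24.

(a) f₀ = 8710 Hz  (b) Q = 4.24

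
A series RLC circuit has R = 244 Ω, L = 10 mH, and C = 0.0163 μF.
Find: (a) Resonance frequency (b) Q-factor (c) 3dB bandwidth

Step 1 — Resonance: ω₀ = 1/√(LC) = 1/√(0.01·1.63e-08) = 7.833e+04 rad/s.
Step 2 — f₀ = ω₀/(2π) = 1.247e+04 Hz.
Step 3 — Series Q: Q = ω₀L/R = 7.833e+04·0.01/244 = 3.21.
Step 4 — Bandwidth: Δω = ω₀/Q = 2.44e+04 rad/s; BW = Δω/(2π) = 3883 Hz.

(a) f₀ = 1.247e+04 Hz  (b) Q = 3.21  (c) BW = 3883 Hz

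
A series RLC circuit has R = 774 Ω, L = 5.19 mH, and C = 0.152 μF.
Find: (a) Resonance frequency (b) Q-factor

Step 1 — Resonance condition Im(Z)=0 gives ω₀ = 1/√(LC).
Step 2 — ω₀ = 1/√(0.00519·1.52e-07) = 3.56e+04 rad/s.
Step 3 — f₀ = ω₀/(2π) = 5666 Hz.
Step 4 — Series Q: Q = ω₀L/R = 3.56e+04·0.00519/774 = 0.2387.

(a) f₀ = 5666 Hz  (b) Q = 0.2387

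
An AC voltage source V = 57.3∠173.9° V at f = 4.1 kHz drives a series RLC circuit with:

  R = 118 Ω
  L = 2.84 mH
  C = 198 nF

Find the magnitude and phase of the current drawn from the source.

Step 1 — Angular frequency: ω = 2π·f = 2π·4100 = 2.576e+04 rad/s.
Step 2 — Component impedances:
  R: Z = R = 118 Ω
  L: Z = jωL = j·2.576e+04·0.00284 = 0 + j73.16 Ω
  C: Z = 1/(jωC) = -j/(ω·C) = 0 - j196.1 Ω
Step 3 — Series combination: Z_total = R + L + C = 118 - j122.9 Ω = 170.4∠-46.2° Ω.
Step 4 — Source phasor: V = 57.3∠173.9° V = -56.98 + j6.089 V.
Step 5 — Ohm's law: I = V / Z_total = (-56.98 + j6.089) / (118 - j122.9) = -0.2574 - j0.2165 A.
Step 6 — Convert to polar: |I| = 0.3363 A, ∠I = -139.9°.

I = 0.3363∠-139.9° A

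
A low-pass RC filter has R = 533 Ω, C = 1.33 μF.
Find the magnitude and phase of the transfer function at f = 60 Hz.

Step 1 — Angular frequency: ω = 2π·60 = 377 rad/s.
Step 2 — Transfer function: H(jω) = 1/(1 + jωRC).
Step 3 — Denominator: 1 + jωRC = 1 + j·377·533·1.33e-06 = 1 + j0.2672.
Step 4 — H = 0.9333 - j0.2494.
Step 5 — Magnitude: |H| = 0.9661 (-0.3 dB); phase: φ = -15.0°.

|H| = 0.9661 (-0.3 dB), φ = -15.0°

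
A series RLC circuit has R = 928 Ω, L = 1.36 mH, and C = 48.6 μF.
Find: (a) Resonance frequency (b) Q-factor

Step 1 — Resonance condition Im(Z)=0 gives ω₀ = 1/√(LC).
Step 2 — ω₀ = 1/√(0.00136·4.86e-05) = 3890 rad/s.
Step 3 — f₀ = ω₀/(2π) = 619.1 Hz.
Step 4 — Series Q: Q = ω₀L/R = 3890·0.00136/928 = 0.0057.

(a) f₀ = 619.1 Hz  (b) Q = 0.0057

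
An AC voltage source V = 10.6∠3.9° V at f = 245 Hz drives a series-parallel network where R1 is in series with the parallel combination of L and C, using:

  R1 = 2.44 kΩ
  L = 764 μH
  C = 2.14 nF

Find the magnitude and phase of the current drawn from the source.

Step 1 — Angular frequency: ω = 2π·f = 2π·245 = 1539 rad/s.
Step 2 — Component impedances:
  R1: Z = R = 2440 Ω
  L: Z = jωL = j·1539·0.000764 = 0 + j1.176 Ω
  C: Z = 1/(jωC) = -j/(ω·C) = 0 - j3.036e+05 Ω
Step 3 — Parallel branch: L || C = 1/(1/L + 1/C) = 0 + j1.176 Ω.
Step 4 — Series with R1: Z_total = R1 + (L || C) = 2440 + j1.176 Ω = 2440∠0.0° Ω.
Step 5 — Source phasor: V = 10.6∠3.9° V = 10.58 + j0.721 V.
Step 6 — Ohm's law: I = V / Z_total = (10.58 + j0.721) / (2440 + j1.176) = 0.004334 + j0.0002934 A.
Step 7 — Convert to polar: |I| = 0.004344 A, ∠I = 3.9°.

I = 0.004344∠3.9° A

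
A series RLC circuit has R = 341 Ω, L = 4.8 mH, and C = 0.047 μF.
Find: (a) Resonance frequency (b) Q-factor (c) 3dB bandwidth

Step 1 — Resonance: ω₀ = 1/√(LC) = 1/√(0.0048·4.7e-08) = 6.658e+04 rad/s.
Step 2 — f₀ = ω₀/(2π) = 1.06e+04 Hz.
Step 3 — Series Q: Q = ω₀L/R = 6.658e+04·0.0048/341 = 0.9372.
Step 4 — Bandwidth: Δω = ω₀/Q = 7.104e+04 rad/s; BW = Δω/(2π) = 1.131e+04 Hz.

(a) f₀ = 1.06e+04 Hz  (b) Q = 0.9372  (c) BW = 1.131e+04 Hz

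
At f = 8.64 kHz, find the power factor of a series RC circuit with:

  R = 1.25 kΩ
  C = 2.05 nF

Step 1 — Angular frequency: ω = 2π·f = 2π·8640 = 5.429e+04 rad/s.
Step 2 — Component impedances:
  R: Z = R = 1250 Ω
  C: Z = 1/(jωC) = -j/(ω·C) = 0 - j8986 Ω
Step 3 — Series combination: Z_total = R + C = 1250 - j8986 Ω = 9072∠-82.1° Ω.
Step 4 — Power factor: PF = cos(φ) = Re(Z)/|Z| = 1250/9072 = 0.1378.
Step 5 — Type: Im(Z) = -8986 ⇒ leading (phase φ = -82.1°).

PF = 0.1378 (leading, φ = -82.1°)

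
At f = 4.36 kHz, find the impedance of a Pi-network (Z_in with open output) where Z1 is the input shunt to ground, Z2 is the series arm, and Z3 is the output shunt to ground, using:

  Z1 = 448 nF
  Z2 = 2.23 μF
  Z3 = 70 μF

Step 1 — Angular frequency: ω = 2π·f = 2π·4360 = 2.739e+04 rad/s.
Step 2 — Component impedances:
  Z1: Z = 1/(jωC) = -j/(ω·C) = 0 - j81.48 Ω
  Z2: Z = 1/(jωC) = -j/(ω·C) = 0 - j16.37 Ω
  Z3: Z = 1/(jωC) = -j/(ω·C) = 0 - j0.5215 Ω
Step 3 — With open output, the series arm Z2 and the output shunt Z3 appear in series to ground: Z2 + Z3 = 0 - j16.89 Ω.
Step 4 — Parallel with input shunt Z1: Z_in = Z1 || (Z2 + Z3) = 0 - j13.99 Ω = 13.99∠-90.0° Ω.

Z = 0 - j13.99 Ω = 13.99∠-90.0° Ω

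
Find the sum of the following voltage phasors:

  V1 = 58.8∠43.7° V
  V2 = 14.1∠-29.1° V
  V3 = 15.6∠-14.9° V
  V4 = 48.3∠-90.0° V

Step 1 — Convert each phasor to rectangular form:
  V1 = 58.8·(cos(43.7°) + j·sin(43.7°)) = 42.51 + j40.62 V
  V2 = 14.1·(cos(-29.1°) + j·sin(-29.1°)) = 12.32 - j6.857 V
  V3 = 15.6·(cos(-14.9°) + j·sin(-14.9°)) = 15.08 - j4.011 V
  V4 = 48.3·(cos(-90.0°) + j·sin(-90.0°)) = 0 - j48.3 V
Step 2 — Sum components: V_total = 69.91 - j18.54 V.
Step 3 — Convert to polar: |V_total| = 72.32 V, ∠V_total = -14.9°.

V_total = 72.32∠-14.9° V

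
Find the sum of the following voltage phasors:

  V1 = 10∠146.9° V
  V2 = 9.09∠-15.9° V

Step 1 — Convert each phasor to rectangular form:
  V1 = 10·(cos(146.9°) + j·sin(146.9°)) = -8.377 + j5.461 V
  V2 = 9.09·(cos(-15.9°) + j·sin(-15.9°)) = 8.742 - j2.49 V
Step 2 — Sum components: V_total = 0.365 + j2.971 V.
Step 3 — Convert to polar: |V_total| = 2.993 V, ∠V_total = 83.0°.

V_total = 2.993∠83.0° V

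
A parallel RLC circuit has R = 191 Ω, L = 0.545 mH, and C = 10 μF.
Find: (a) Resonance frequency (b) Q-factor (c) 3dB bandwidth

Step 1 — Resonance: ω₀ = 1/√(LC) = 1/√(0.000545·1e-05) = 1.355e+04 rad/s.
Step 2 — f₀ = ω₀/(2π) = 2156 Hz.
Step 3 — Parallel Q: Q = R/(ω₀L) = 191/(1.355e+04·0.000545) = 25.87.
Step 4 — Bandwidth: Δω = ω₀/Q = 523.6 rad/s; BW = Δω/(2π) = 83.33 Hz.

(a) f₀ = 2156 Hz  (b) Q = 25.87  (c) BW = 83.33 Hz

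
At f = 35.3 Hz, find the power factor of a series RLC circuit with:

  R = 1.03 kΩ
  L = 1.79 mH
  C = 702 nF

Step 1 — Angular frequency: ω = 2π·f = 2π·35.3 = 221.8 rad/s.
Step 2 — Component impedances:
  R: Z = R = 1030 Ω
  L: Z = jωL = j·221.8·0.00179 = 0 + j0.397 Ω
  C: Z = 1/(jωC) = -j/(ω·C) = 0 - j6423 Ω
Step 3 — Series combination: Z_total = R + L + C = 1030 - j6422 Ω = 6504∠-80.9° Ω.
Step 4 — Power factor: PF = cos(φ) = Re(Z)/|Z| = 1030/6504 = 0.1584.
Step 5 — Type: Im(Z) = -6422 ⇒ leading (phase φ = -80.9°).

PF = 0.1584 (leading, φ = -80.9°)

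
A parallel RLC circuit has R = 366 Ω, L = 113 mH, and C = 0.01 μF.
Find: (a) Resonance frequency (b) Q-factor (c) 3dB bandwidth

Step 1 — Resonance: ω₀ = 1/√(LC) = 1/√(0.113·1e-08) = 2.975e+04 rad/s.
Step 2 — f₀ = ω₀/(2π) = 4735 Hz.
Step 3 — Parallel Q: Q = R/(ω₀L) = 366/(2.975e+04·0.113) = 0.1089.
Step 4 — Bandwidth: Δω = ω₀/Q = 2.732e+05 rad/s; BW = Δω/(2π) = 4.348e+04 Hz.

(a) f₀ = 4735 Hz  (b) Q = 0.1089  (c) BW = 4.348e+04 Hz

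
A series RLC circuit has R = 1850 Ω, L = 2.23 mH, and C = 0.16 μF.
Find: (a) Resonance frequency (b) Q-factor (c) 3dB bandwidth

Step 1 — Resonance condition Im(Z)=0 gives ω₀ = 1/√(LC).
Step 2 — ω₀ = 1/√(0.00223·1.6e-07) = 5.294e+04 rad/s.
Step 3 — f₀ = ω₀/(2π) = 8426 Hz.
Step 4 — Series Q: Q = ω₀L/R = 5.294e+04·0.00223/1850 = 0.06381.
Step 5 — 3dB bandwidth: Δω = ω₀/Q = 8.296e+05 rad/s; BW = Δω/(2π) = 1.32e+05 Hz.

(a) f₀ = 8426 Hz  (b) Q = 0.06381  (c) BW = 1.32e+05 Hz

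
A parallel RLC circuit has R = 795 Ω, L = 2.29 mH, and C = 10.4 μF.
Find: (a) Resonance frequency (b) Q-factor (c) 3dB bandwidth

Step 1 — Resonance: ω₀ = 1/√(LC) = 1/√(0.00229·1.04e-05) = 6480 rad/s.
Step 2 — f₀ = ω₀/(2π) = 1031 Hz.
Step 3 — Parallel Q: Q = R/(ω₀L) = 795/(6480·0.00229) = 53.58.
Step 4 — Bandwidth: Δω = ω₀/Q = 120.9 rad/s; BW = Δω/(2π) = 19.25 Hz.

(a) f₀ = 1031 Hz  (b) Q = 53.58  (c) BW = 19.25 Hz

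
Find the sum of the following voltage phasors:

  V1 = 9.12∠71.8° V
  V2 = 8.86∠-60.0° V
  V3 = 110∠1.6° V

Step 1 — Convert each phasor to rectangular form:
  V1 = 9.12·(cos(71.8°) + j·sin(71.8°)) = 2.848 + j8.664 V
  V2 = 8.86·(cos(-60.0°) + j·sin(-60.0°)) = 4.43 - j7.673 V
  V3 = 110·(cos(1.6°) + j·sin(1.6°)) = 110 + j3.071 V
Step 2 — Sum components: V_total = 117.2 + j4.062 V.
Step 3 — Convert to polar: |V_total| = 117.3 V, ∠V_total = 2.0°.

V_total = 117.3∠2.0° V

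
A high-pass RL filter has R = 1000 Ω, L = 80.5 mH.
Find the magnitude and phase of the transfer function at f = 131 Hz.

Step 1 — Angular frequency: ω = 2π·131 = 823.1 rad/s.
Step 2 — Transfer function: H(jω) = jωL/(R + jωL).
Step 3 — Numerator jωL = j·66.26; denominator R + jωL = 1000 + j66.26.
Step 4 — H = 0.004371 + j0.06597.
Step 5 — Magnitude: |H| = 0.06611 (-23.6 dB); phase: φ = 86.2°.

|H| = 0.06611 (-23.6 dB), φ = 86.2°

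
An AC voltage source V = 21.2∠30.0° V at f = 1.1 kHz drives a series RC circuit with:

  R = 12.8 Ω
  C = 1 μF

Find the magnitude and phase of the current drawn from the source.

Step 1 — Angular frequency: ω = 2π·f = 2π·1100 = 6912 rad/s.
Step 2 — Component impedances:
  R: Z = R = 12.8 Ω
  C: Z = 1/(jωC) = -j/(ω·C) = 0 - j144.7 Ω
Step 3 — Series combination: Z_total = R + C = 12.8 - j144.7 Ω = 145.3∠-84.9° Ω.
Step 4 — Source phasor: V = 21.2∠30.0° V = 18.36 + j10.6 V.
Step 5 — Ohm's law: I = V / Z_total = (18.36 + j10.6) / (12.8 - j144.7) = -0.06155 + j0.1323 A.
Step 6 — Convert to polar: |I| = 0.146 A, ∠I = 114.9°.

I = 0.146∠114.9° A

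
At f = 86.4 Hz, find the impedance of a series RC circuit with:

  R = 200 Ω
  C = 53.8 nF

Step 1 — Angular frequency: ω = 2π·f = 2π·86.4 = 542.9 rad/s.
Step 2 — Component impedances:
  R: Z = R = 200 Ω
  C: Z = 1/(jωC) = -j/(ω·C) = 0 - j3.424e+04 Ω
Step 3 — Series combination: Z_total = R + C = 200 - j3.424e+04 Ω = 3.424e+04∠-89.7° Ω.

Z = 200 - j3.424e+04 Ω = 3.424e+04∠-89.7° Ω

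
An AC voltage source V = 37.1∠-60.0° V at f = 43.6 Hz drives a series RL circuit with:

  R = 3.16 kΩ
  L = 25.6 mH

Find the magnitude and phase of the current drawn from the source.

Step 1 — Angular frequency: ω = 2π·f = 2π·43.6 = 273.9 rad/s.
Step 2 — Component impedances:
  R: Z = R = 3160 Ω
  L: Z = jωL = j·273.9·0.0256 = 0 + j7.013 Ω
Step 3 — Series combination: Z_total = R + L = 3160 + j7.013 Ω = 3160∠0.1° Ω.
Step 4 — Source phasor: V = 37.1∠-60.0° V = 18.55 - j32.13 V.
Step 5 — Ohm's law: I = V / Z_total = (18.55 - j32.13) / (3160 + j7.013) = 0.005848 - j0.01018 A.
Step 6 — Convert to polar: |I| = 0.01174 A, ∠I = -60.1°.

I = 0.01174∠-60.1° A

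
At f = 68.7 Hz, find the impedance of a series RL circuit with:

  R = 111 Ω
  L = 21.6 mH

Step 1 — Angular frequency: ω = 2π·f = 2π·68.7 = 431.7 rad/s.
Step 2 — Component impedances:
  R: Z = R = 111 Ω
  L: Z = jωL = j·431.7·0.0216 = 0 + j9.324 Ω
Step 3 — Series combination: Z_total = R + L = 111 + j9.324 Ω = 111.4∠4.8° Ω.

Z = 111 + j9.324 Ω = 111.4∠4.8° Ω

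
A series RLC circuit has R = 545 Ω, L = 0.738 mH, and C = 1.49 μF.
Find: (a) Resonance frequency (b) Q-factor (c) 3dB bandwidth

Step 1 — Resonance condition Im(Z)=0 gives ω₀ = 1/√(LC).
Step 2 — ω₀ = 1/√(0.000738·1.49e-06) = 3.016e+04 rad/s.
Step 3 — f₀ = ω₀/(2π) = 4800 Hz.
Step 4 — Series Q: Q = ω₀L/R = 3.016e+04·0.000738/545 = 0.04084.
Step 5 — 3dB bandwidth: Δω = ω₀/Q = 7.385e+05 rad/s; BW = Δω/(2π) = 1.175e+05 Hz.

(a) f₀ = 4800 Hz  (b) Q = 0.04084  (c) BW = 1.175e+05 Hz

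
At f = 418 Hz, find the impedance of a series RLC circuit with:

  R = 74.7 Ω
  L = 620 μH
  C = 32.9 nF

Step 1 — Angular frequency: ω = 2π·f = 2π·418 = 2626 rad/s.
Step 2 — Component impedances:
  R: Z = R = 74.7 Ω
  L: Z = jωL = j·2626·0.00062 = 0 + j1.628 Ω
  C: Z = 1/(jωC) = -j/(ω·C) = 0 - j1.157e+04 Ω
Step 3 — Series combination: Z_total = R + L + C = 74.7 - j1.157e+04 Ω = 1.157e+04∠-89.6° Ω.

Z = 74.7 - j1.157e+04 Ω = 1.157e+04∠-89.6° Ω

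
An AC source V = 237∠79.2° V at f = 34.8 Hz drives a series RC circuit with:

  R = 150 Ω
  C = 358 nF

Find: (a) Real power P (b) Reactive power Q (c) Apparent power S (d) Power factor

Step 1 — Angular frequency: ω = 2π·f = 2π·34.8 = 218.7 rad/s.
Step 2 — Component impedances:
  R: Z = R = 150 Ω
  C: Z = 1/(jωC) = -j/(ω·C) = 0 - j1.277e+04 Ω
Step 3 — Series combination: Z_total = R + C = 150 - j1.277e+04 Ω = 1.278e+04∠-89.3° Ω.
Step 4 — Source phasor: V = 237∠79.2° V = 44.41 + j232.8 V.
Step 5 — Current: I = V / Z = -0.01818 + j0.00369 A = 0.01855∠168.5° A.
Step 6 — Complex power: S = V·I* = 0.05162 - j4.396 VA.
Step 7 — Real power: P = Re(S) = 0.05162 W.
Step 8 — Reactive power: Q = Im(S) = -4.396 VAR.
Step 9 — Apparent power: |S| = 4.397 VA.
Step 10 — Power factor: PF = P/|S| = 0.01174 (leading).

(a) P = 0.05162 W  (b) Q = -4.396 VAR  (c) S = 4.397 VA  (d) PF = 0.01174 (leading)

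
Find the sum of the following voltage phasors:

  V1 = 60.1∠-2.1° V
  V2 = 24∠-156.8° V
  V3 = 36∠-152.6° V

Step 1 — Convert each phasor to rectangular form:
  V1 = 60.1·(cos(-2.1°) + j·sin(-2.1°)) = 60.06 - j2.202 V
  V2 = 24·(cos(-156.8°) + j·sin(-156.8°)) = -22.06 - j9.455 V
  V3 = 36·(cos(-152.6°) + j·sin(-152.6°)) = -31.96 - j16.57 V
Step 2 — Sum components: V_total = 6.039 - j28.22 V.
Step 3 — Convert to polar: |V_total| = 28.86 V, ∠V_total = -77.9°.

V_total = 28.86∠-77.9° V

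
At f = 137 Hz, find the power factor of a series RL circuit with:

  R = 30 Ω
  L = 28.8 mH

Step 1 — Angular frequency: ω = 2π·f = 2π·137 = 860.8 rad/s.
Step 2 — Component impedances:
  R: Z = R = 30 Ω
  L: Z = jωL = j·860.8·0.0288 = 0 + j24.79 Ω
Step 3 — Series combination: Z_total = R + L = 30 + j24.79 Ω = 38.92∠39.6° Ω.
Step 4 — Power factor: PF = cos(φ) = Re(Z)/|Z| = 30/38.918 = 0.7709.
Step 5 — Type: Im(Z) = 24.79 ⇒ lagging (phase φ = 39.6°).

PF = 0.7709 (lagging, φ = 39.6°)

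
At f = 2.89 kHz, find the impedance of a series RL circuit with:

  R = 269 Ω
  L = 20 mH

Step 1 — Angular frequency: ω = 2π·f = 2π·2890 = 1.816e+04 rad/s.
Step 2 — Component impedances:
  R: Z = R = 269 Ω
  L: Z = jωL = j·1.816e+04·0.02 = 0 + j363.2 Ω
Step 3 — Series combination: Z_total = R + L = 269 + j363.2 Ω = 451.9∠53.5° Ω.

Z = 269 + j363.2 Ω = 451.9∠53.5° Ω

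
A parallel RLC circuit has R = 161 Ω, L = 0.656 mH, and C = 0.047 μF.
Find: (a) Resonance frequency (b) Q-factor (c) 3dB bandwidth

Step 1 — Resonance: ω₀ = 1/√(LC) = 1/√(0.000656·4.7e-08) = 1.801e+05 rad/s.
Step 2 — f₀ = ω₀/(2π) = 2.866e+04 Hz.
Step 3 — Parallel Q: Q = R/(ω₀L) = 161/(1.801e+05·0.000656) = 1.363.
Step 4 — Bandwidth: Δω = ω₀/Q = 1.322e+05 rad/s; BW = Δω/(2π) = 2.103e+04 Hz.

(a) f₀ = 2.866e+04 Hz  (b) Q = 1.363  (c) BW = 2.103e+04 Hz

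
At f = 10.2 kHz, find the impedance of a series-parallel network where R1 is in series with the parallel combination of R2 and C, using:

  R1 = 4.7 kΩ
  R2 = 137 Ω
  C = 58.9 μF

Step 1 — Angular frequency: ω = 2π·f = 2π·1.02e+04 = 6.409e+04 rad/s.
Step 2 — Component impedances:
  R1: Z = R = 4700 Ω
  R2: Z = R = 137 Ω
  C: Z = 1/(jωC) = -j/(ω·C) = 0 - j0.2649 Ω
Step 3 — Parallel branch: R2 || C = 1/(1/R2 + 1/C) = 0.0005123 - j0.2649 Ω.
Step 4 — Series with R1: Z_total = R1 + (R2 || C) = 4700 - j0.2649 Ω = 4700∠-0.0° Ω.

Z = 4700 - j0.2649 Ω = 4700∠-0.0° Ω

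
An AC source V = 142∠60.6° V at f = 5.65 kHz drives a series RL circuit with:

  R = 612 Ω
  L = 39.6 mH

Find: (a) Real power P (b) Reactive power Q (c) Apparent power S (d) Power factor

Step 1 — Angular frequency: ω = 2π·f = 2π·5650 = 3.55e+04 rad/s.
Step 2 — Component impedances:
  R: Z = R = 612 Ω
  L: Z = jωL = j·3.55e+04·0.0396 = 0 + j1406 Ω
Step 3 — Series combination: Z_total = R + L = 612 + j1406 Ω = 1533∠66.5° Ω.
Step 4 — Source phasor: V = 142∠60.6° V = 69.71 + j123.7 V.
Step 5 — Current: I = V / Z = 0.09213 - j0.009479 A = 0.09261∠-5.9° A.
Step 6 — Complex power: S = V·I* = 5.249 + j12.06 VA.
Step 7 — Real power: P = Re(S) = 5.249 W.
Step 8 — Reactive power: Q = Im(S) = 12.06 VAR.
Step 9 — Apparent power: |S| = 13.15 VA.
Step 10 — Power factor: PF = P/|S| = 0.3992 (lagging).

(a) P = 5.249 W  (b) Q = 12.06 VAR  (c) S = 13.15 VA  (d) PF = 0.3992 (lagging)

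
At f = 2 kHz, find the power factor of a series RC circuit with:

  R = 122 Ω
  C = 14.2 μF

Step 1 — Angular frequency: ω = 2π·f = 2π·2000 = 1.257e+04 rad/s.
Step 2 — Component impedances:
  R: Z = R = 122 Ω
  C: Z = 1/(jωC) = -j/(ω·C) = 0 - j5.604 Ω
Step 3 — Series combination: Z_total = R + C = 122 - j5.604 Ω = 122.1∠-2.6° Ω.
Step 4 — Power factor: PF = cos(φ) = Re(Z)/|Z| = 122/122.13 = 0.9989.
Step 5 — Type: Im(Z) = -5.604 ⇒ leading (phase φ = -2.6°).

PF = 0.9989 (leading, φ = -2.6°)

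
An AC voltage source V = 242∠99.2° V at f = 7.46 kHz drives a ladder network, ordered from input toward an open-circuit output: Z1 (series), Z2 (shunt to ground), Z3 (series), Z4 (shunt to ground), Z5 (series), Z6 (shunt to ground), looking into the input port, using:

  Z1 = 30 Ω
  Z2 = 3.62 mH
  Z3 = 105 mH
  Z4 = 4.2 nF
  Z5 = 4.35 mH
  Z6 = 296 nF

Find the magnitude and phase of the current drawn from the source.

Step 1 — Angular frequency: ω = 2π·f = 2π·7460 = 4.687e+04 rad/s.
Step 2 — Component impedances:
  Z1: Z = R = 30 Ω
  Z2: Z = jωL = j·4.687e+04·0.00362 = 0 + j169.7 Ω
  Z3: Z = jωL = j·4.687e+04·0.105 = 0 + j4922 Ω
  Z4: Z = 1/(jωC) = -j/(ω·C) = 0 - j5080 Ω
  Z5: Z = jωL = j·4.687e+04·0.00435 = 0 + j203.9 Ω
  Z6: Z = 1/(jωC) = -j/(ω·C) = 0 - j72.08 Ω
Step 3 — Ladder network (open output): work backward from the far end, alternating series and parallel combinations. Z_in = 30 + j164.2 Ω = 166.9∠79.6° Ω.
Step 4 — Source phasor: V = 242∠99.2° V = -38.69 + j238.9 V.
Step 5 — Ohm's law: I = V / Z_total = (-38.69 + j238.9) / (30 + j164.2) = 1.366 + j0.4854 A.
Step 6 — Convert to polar: |I| = 1.45 A, ∠I = 19.6°.

I = 1.45∠19.6° A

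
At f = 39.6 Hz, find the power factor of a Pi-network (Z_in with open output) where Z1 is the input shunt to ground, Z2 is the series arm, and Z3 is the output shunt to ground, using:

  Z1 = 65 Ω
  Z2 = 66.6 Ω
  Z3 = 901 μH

Step 1 — Angular frequency: ω = 2π·f = 2π·39.6 = 248.8 rad/s.
Step 2 — Component impedances:
  Z1: Z = R = 65 Ω
  Z2: Z = R = 66.6 Ω
  Z3: Z = jωL = j·248.8·0.000901 = 0 + j0.2242 Ω
Step 3 — With open output, the series arm Z2 and the output shunt Z3 appear in series to ground: Z2 + Z3 = 66.6 + j0.2242 Ω.
Step 4 — Parallel with input shunt Z1: Z_in = Z1 || (Z2 + Z3) = 32.9 + j0.05469 Ω = 32.9∠0.1° Ω.
Step 5 — Power factor: PF = cos(φ) = Re(Z)/|Z| = 32.9/32.9 = 1.
Step 6 — Type: Im(Z) = 0.05469 ⇒ lagging (phase φ = 0.1°).

PF = 1 (lagging, φ = 0.1°)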